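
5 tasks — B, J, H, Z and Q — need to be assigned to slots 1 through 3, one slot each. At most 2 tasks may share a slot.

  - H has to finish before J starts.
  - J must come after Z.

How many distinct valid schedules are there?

Splitting on B: it can be 1 (6), 2 (7), 3 (8). Listing each branch's schedules as (J, H, Z, Q):
B=1: (3,1,2,2) (3,1,2,3) (3,2,1,2) (3,2,1,3) (3,2,2,1) (3,2,2,3) — 6.
B=2: (2,1,1,3) (3,1,1,2) (3,1,1,3) (3,1,2,1) (3,1,2,3) (3,2,1,1) (3,2,1,3) — 7.
B=3: (2,1,1,2) (2,1,1,3) (3,1,1,2) (3,1,2,1) (3,1,2,2) (3,2,1,1) (3,2,1,2) (3,2,2,1) — 8.
Summing: 6 + 7 + 8 = 21.

21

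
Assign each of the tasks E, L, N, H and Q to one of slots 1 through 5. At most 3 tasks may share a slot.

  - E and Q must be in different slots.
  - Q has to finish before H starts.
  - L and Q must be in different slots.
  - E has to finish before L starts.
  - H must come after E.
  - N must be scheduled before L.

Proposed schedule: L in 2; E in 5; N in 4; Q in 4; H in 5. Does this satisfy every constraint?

Invalid. E has to finish before L starts.

At most 3 tasks may share a slot — holds.
L and Q must be in different slots — holds.
H must come after E — violated.
E and Q must be in different slots — holds.
N must be scheduled before L — violated.
E has to finish before L starts — violated.
Q has to finish before H starts — holds.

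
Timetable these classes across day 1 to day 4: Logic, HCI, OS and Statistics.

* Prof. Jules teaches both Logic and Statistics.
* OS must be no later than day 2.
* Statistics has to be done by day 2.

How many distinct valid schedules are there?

Splitting on Logic: it can be day 1 (8), day 2 (8), day 3 (16), day 4 (16). Listing each branch's schedules as (HCI, OS, Statistics) by day number:
Logic=day 1: (1,1,2) (1,2,2) (2,1,2) (2,2,2) (3,1,2) (3,2,2) (4,1,2) (4,2,2) — 8.
Logic=day 2: (1,1,1) (1,2,1) (2,1,1) (2,2,1) (3,1,1) (3,2,1) (4,1,1) (4,2,1) — 8.
Logic=day 3: (1,1,1) (1,1,2) (1,2,1) (1,2,2) (2,1,1) (2,1,2) (2,2,1) (2,2,2) (3,1,1) (3,1,2) (3,2,1) (3,2,2) (4,1,1) (4,1,2) (4,2,1) (4,2,2) — 16.
Logic=day 4: (1,1,1) (1,1,2) (1,2,1) (1,2,2) (2,1,1) (2,1,2) (2,2,1) (2,2,2) (3,1,1) (3,1,2) (3,2,1) (3,2,2) (4,1,1) (4,1,2) (4,2,1) (4,2,2) — 16.
Summing: 8 + 8 + 16 + 16 = 48.

48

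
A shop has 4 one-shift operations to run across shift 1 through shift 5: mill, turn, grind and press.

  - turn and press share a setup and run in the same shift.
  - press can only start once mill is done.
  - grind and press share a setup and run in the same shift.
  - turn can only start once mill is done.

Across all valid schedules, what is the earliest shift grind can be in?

Grind must be in the same shift as turn, which can't be before shift 2, so grind is at least shift 2.
grind at shift 2 is achievable: grind -> shift 2; mill -> shift 1; press -> shift 2; turn -> shift 2.

shift 2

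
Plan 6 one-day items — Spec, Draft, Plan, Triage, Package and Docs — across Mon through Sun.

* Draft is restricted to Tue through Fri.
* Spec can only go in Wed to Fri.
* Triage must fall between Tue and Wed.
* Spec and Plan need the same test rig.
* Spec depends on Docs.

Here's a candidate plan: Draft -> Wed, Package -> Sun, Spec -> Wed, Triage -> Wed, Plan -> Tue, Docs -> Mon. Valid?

Spec depends on Docs — holds.
Draft is restricted to Tue through Fri — holds.
Spec and Plan need the same test rig — holds.
Spec can only go in Wed to Fri — holds.
Triage must fall between Tue and Wed — holds.

Valid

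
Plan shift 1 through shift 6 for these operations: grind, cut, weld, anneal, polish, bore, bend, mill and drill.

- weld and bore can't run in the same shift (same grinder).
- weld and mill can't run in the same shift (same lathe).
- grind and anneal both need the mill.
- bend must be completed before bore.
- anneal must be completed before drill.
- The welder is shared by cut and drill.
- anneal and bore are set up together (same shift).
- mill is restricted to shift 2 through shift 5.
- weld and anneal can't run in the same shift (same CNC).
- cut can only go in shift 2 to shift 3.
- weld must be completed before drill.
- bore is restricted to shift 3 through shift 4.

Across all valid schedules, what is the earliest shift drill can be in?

shift 4

Precedence pushes drill to at least shift 4.
drill at shift 4 is achievable: grind -> shift 1; drill -> shift 4; polish -> shift 1; weld -> shift 1; bore -> shift 3; anneal -> shift 3; mill -> shift 2; bend -> shift 1; cut -> shift 2.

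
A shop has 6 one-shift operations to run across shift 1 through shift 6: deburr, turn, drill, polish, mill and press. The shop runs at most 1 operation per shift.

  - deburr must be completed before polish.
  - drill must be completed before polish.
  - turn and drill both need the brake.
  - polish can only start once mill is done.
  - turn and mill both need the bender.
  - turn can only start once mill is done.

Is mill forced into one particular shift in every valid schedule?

mill can be shift 1 (e.g. drill=shift 3; turn=shift 5; mill=shift 1; press=shift 6; polish=shift 4; deburr=shift 2) or shift 2 (e.g. polish -> shift 4; deburr -> shift 1; mill -> shift 2; turn -> shift 5; press -> shift 6; drill -> shift 3).

No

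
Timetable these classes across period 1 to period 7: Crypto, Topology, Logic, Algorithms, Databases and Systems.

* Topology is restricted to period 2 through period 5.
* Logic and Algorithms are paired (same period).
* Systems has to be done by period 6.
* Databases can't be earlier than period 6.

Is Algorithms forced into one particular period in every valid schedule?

No

Algorithms can be period 1 (e.g. Algorithms -> period 1, Topology -> period 2, Databases -> period 6, Systems -> period 1, Logic -> period 1, Crypto -> period 1) or period 2 (e.g. Crypto -> period 1; Algorithms -> period 2; Topology -> period 2; Logic -> period 2; Systems -> period 1; Databases -> period 6).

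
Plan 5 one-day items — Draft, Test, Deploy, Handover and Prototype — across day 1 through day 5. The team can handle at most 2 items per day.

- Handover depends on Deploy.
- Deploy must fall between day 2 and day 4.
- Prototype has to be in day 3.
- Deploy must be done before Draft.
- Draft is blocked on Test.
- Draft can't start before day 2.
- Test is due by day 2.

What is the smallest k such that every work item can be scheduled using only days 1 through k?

The precedence chain requires at least 2 distinct days.
With at most 2 per day and 5 work items, at least 3 days are needed.
Prototype can't be placed before day 3, so the schedule must run through at least day 3.
Could 3 days be enough, i.e. nothing placed later than day 3? No: Draft's window within 3 days is {day 2, day 3}; Deploy's window within 3 days is {day 2, day 3}; Prototype's window within 3 days is {day 3}; Draft must come after Deploy (at day 2 or later) → {day 3}; Deploy must come before Draft (at day 3 or earlier) → {day 2}; Handover must come after Deploy (at day 2 or later) → {day 3}; that puts Draft, Handover and Prototype all in day 3 — more than 2 per day.
So 3 days is not enough.
4 works (last occupied day: day 4): for example Test -> day 1; Prototype -> day 3; Draft -> day 3; Deploy -> day 2; Handover -> day 4.

4 days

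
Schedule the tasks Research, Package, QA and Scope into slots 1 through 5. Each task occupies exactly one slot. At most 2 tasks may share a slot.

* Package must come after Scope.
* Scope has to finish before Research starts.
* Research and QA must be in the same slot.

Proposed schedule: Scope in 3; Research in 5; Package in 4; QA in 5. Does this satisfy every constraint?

Yes, all constraints hold

Research and QA must be in the same slot — holds.
Package must come after Scope — holds.
Scope has to finish before Research starts — holds.
At most 2 tasks may share a slot — holds.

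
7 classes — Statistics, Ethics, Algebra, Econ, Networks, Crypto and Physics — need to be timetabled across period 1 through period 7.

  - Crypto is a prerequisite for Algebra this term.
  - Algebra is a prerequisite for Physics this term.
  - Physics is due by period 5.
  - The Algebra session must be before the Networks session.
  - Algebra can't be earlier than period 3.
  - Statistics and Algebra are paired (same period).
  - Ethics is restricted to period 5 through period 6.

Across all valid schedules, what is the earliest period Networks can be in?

Precedence pushes Networks to at least period 4.
Networks at period 4 is achievable: Algebra in period 3, Statistics in period 3, Ethics in period 5, Crypto in period 1, Econ in period 1, Physics in period 4, Networks in period 4.

period 4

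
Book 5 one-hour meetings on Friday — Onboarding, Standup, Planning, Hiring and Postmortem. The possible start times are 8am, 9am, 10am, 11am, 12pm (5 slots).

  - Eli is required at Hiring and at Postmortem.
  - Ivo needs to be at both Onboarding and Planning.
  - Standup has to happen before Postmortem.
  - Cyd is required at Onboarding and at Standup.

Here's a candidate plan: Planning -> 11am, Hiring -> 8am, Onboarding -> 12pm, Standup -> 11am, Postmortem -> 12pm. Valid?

Eli is required at Hiring and at Postmortem — holds.
Standup has to happen before Postmortem — holds.
Ivo needs to be at both Onboarding and Planning — holds.
Cyd is required at Onboarding and at Standup — holds.

Yes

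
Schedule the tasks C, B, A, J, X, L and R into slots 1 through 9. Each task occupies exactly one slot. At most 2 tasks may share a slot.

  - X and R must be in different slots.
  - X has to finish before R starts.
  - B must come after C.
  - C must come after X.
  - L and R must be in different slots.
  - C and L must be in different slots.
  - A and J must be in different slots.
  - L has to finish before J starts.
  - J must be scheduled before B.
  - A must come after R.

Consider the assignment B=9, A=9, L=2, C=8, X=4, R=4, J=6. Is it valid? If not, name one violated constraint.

J must be scheduled before B — holds.
At most 2 tasks may share a slot — holds.
L and R must be in different slots — holds.
B must come after C — holds.
A and J must be in different slots — holds.
L has to finish before J starts — holds.
C and L must be in different slots — holds.
C must come after X — holds.
A must come after R — holds.
X has to finish before R starts — violated.
X and R must be in different slots — violated.

No. X and R must be in different slots is not satisfied.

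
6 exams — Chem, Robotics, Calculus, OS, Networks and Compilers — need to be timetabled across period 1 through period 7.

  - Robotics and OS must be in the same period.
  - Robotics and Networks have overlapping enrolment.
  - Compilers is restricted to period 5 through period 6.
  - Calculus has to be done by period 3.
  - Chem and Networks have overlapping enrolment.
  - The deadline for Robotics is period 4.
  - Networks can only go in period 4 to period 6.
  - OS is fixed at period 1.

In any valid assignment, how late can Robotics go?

Robotics's own window allows nothing later than period 4; Robotics must be in the same period as OS, which can't be after period 1, so Robotics is at most period 1.
Robotics at period 1 is achievable: Robotics in period 1, Calculus in period 1, Chem in period 1, OS in period 1, Networks in period 4, Compilers in period 5.

period 1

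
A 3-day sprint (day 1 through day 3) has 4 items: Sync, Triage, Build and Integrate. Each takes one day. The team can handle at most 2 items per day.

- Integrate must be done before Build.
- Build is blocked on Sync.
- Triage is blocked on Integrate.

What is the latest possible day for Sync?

Downstream work caps Sync at day 2.
Sync at day 2 is achievable: Integrate=day 1, Sync=day 2, Build=day 3, Triage=day 2.

day 2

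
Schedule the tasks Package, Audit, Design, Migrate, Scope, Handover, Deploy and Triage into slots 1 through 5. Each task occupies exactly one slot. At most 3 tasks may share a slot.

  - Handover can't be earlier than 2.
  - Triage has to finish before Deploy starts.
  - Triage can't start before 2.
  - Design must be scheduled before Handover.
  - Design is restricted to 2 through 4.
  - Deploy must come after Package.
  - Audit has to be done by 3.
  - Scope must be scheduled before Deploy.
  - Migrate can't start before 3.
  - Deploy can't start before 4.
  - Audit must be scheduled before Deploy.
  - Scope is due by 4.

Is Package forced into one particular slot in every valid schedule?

Package can be 1 (e.g. Design=2; Deploy=4; Audit=1; Migrate=3; Handover=3; Scope=1; Triage=2; Package=1) or 2 (e.g. Migrate in 3; Triage in 2; Handover in 3; Scope in 1; Package in 2; Deploy in 4; Design in 2; Audit in 1).

No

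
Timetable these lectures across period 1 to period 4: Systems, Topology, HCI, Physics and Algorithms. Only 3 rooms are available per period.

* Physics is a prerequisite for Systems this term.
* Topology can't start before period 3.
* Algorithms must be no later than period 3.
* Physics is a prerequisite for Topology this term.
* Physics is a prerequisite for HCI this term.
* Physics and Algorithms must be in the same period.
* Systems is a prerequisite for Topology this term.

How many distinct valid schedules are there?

11

Splitting on Systems: it can be period 2 (6), period 3 (5). Listing each branch's schedules as (Topology, HCI, Physics, Algorithms) by period number:
Systems=period 2: (3,2,1,1) (3,3,1,1) (3,4,1,1) (4,2,1,1) (4,3,1,1) (4,4,1,1) — 6.
Systems=period 3: (4,2,1,1) (4,3,1,1) (4,3,2,2) (4,4,1,1) (4,4,2,2) — 5.
Summing: 6 + 5 = 11.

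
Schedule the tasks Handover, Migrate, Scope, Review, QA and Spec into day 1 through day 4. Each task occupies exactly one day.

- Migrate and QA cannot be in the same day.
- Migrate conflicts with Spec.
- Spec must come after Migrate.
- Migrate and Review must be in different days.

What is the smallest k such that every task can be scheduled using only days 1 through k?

2 days

The precedence chain requires at least 2 distinct days.
2 works (last occupied day: day 2): for example Review -> day 2; Spec -> day 2; Handover -> day 1; Migrate -> day 1; QA -> day 2; Scope -> day 1.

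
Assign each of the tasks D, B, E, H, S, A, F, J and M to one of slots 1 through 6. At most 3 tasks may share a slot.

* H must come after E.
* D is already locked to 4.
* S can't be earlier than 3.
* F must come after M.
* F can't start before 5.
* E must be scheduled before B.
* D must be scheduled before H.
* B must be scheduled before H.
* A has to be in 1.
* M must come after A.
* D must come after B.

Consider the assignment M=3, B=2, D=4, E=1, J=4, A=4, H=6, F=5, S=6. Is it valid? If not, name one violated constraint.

D must come after B — holds.
E must be scheduled before B — holds.
S can't be earlier than 3 — holds.
F must come after M — holds.
F can't start before 5 — holds.
M must come after A — violated.
B must be scheduled before H — holds.
At most 3 tasks may share a slot — holds.
H must come after E — holds.
D is already locked to 4 — holds.
A has to be in 1 — violated.
D must be scheduled before H — holds.

Invalid. A has to be in 1.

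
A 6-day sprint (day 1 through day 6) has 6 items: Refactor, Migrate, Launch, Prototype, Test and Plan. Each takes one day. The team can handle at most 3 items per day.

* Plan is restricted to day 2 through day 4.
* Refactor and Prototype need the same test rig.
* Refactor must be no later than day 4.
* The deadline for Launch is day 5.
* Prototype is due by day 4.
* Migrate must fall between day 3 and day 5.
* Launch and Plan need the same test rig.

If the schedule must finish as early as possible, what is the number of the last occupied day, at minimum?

day 3

With at most 3 per day and 6 tasks, at least 2 days are needed.
Migrate can't be placed before day 3, so the schedule must run through at least day 3.
3 works (last occupied day: day 3): for example Test=day 1; Migrate=day 3; Launch=day 1; Prototype=day 2; Refactor=day 1; Plan=day 2.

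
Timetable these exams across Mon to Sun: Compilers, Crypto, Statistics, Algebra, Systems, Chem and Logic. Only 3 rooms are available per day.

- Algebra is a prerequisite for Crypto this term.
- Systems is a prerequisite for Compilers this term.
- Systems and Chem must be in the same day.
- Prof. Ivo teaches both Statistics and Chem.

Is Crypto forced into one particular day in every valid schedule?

No

Crypto can be Tue (e.g. Statistics in Tue, Chem in Mon, Compilers in Tue, Algebra in Mon, Crypto in Tue, Logic in Wed, Systems in Mon) or Wed (e.g. Statistics in Tue; Systems in Mon; Logic in Tue; Compilers in Tue; Algebra in Mon; Chem in Mon; Crypto in Wed).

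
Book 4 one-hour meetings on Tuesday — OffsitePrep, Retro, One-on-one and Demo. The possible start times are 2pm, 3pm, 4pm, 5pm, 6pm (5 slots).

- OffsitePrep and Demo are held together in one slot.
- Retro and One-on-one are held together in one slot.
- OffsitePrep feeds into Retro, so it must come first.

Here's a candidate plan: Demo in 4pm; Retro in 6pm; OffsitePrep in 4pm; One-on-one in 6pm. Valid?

Yes, all constraints hold

OffsitePrep feeds into Retro, so it must come first — holds.
OffsitePrep and Demo are held together in one slot — holds.
Retro and One-on-one are held together in one slot — holds.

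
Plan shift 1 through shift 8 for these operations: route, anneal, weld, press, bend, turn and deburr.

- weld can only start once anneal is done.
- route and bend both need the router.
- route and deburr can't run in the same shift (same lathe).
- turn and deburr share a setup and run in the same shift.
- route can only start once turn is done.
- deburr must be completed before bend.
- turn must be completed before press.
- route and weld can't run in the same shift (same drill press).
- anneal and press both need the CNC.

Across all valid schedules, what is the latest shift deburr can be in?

shift 6

Downstream work caps deburr at shift 7.
deburr at shift 6 is achievable: weld=shift 2; anneal=shift 1; bend=shift 8; deburr=shift 6; route=shift 7; turn=shift 6; press=shift 7.
Nothing later works — the conflict constraints rule out every shift after shift 6.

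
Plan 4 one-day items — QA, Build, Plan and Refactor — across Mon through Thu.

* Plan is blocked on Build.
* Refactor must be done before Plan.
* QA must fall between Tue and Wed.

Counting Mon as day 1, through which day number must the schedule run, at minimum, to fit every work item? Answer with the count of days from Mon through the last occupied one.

The precedence chain requires at least 2 distinct days.
2 works (last occupied day: Tue): for example Plan -> Tue; Refactor -> Mon; QA -> Tue; Build -> Mon.

2 days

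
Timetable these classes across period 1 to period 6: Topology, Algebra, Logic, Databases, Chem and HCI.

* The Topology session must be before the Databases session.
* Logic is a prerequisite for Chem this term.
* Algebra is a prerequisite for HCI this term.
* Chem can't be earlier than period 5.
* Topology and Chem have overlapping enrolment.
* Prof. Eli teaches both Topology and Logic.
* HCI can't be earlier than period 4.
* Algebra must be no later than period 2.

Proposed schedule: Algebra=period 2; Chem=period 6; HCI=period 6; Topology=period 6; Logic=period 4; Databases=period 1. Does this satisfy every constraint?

Topology and Chem have overlapping enrolment — violated.
Algebra is a prerequisite for HCI this term — holds.
Chem can't be earlier than period 5 — holds.
Logic is a prerequisite for Chem this term — holds.
The Topology session must be before the Databases session — violated.
Prof. Eli teaches both Topology and Logic — holds.
HCI can't be earlier than period 4 — holds.
Algebra must be no later than period 2 — holds.

No. The Topology session must be before the Databases session is not satisfied.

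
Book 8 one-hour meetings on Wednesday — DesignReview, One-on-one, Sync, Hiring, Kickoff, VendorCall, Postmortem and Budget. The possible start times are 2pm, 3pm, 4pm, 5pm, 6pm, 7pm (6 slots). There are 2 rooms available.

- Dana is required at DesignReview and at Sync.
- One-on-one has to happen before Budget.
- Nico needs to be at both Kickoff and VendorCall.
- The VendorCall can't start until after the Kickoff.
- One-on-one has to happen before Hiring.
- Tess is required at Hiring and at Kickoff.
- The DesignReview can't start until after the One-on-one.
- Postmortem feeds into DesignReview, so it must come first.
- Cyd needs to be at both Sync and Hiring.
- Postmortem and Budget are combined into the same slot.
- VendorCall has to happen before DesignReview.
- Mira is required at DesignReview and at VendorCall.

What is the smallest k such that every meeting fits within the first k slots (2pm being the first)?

The precedence chain requires at least 3 distinct slots.
With at most 2 per slot and 8 meetings, at least 4 slots are needed.
4 works (last occupied slot: 5pm): for example Hiring in 5pm, One-on-one in 2pm, Sync in 3pm, Budget in 4pm, Kickoff in 2pm, VendorCall in 3pm, DesignReview in 5pm, Postmortem in 4pm.

4 slots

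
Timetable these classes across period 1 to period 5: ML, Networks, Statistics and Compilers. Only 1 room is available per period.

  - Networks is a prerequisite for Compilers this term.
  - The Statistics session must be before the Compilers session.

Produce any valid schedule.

Compilers=period 3; Statistics=period 2; ML=period 4; Networks=period 1

Checking: Networks(period 1) before Compilers(period 3); Statistics(period 2) before Compilers(period 3); max 1 per period (cap 1).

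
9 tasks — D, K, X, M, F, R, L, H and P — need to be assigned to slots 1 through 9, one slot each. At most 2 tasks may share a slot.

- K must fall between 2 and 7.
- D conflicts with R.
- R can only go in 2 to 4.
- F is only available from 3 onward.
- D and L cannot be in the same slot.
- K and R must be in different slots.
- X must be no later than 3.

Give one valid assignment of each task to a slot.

H -> 4, R -> 2, X -> 1, F -> 3, D -> 1, L -> 4, P -> 5, M -> 2, K -> 3

Checking: D(1) != R(2); K(3) != R(2); D(1) != L(4); F=3 in [3,9]; X=1 in [1,3]; R=2 in [2,4]; K=3 in [2,7]; max 2 per slot (cap 2).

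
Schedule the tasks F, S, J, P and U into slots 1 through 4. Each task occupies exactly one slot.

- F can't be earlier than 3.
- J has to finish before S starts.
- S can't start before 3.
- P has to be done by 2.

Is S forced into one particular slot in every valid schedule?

S can be 3 (e.g. U -> 1; J -> 1; S -> 3; P -> 1; F -> 3) or 4 (e.g. F=3; J=1; S=4; U=1; P=1).

No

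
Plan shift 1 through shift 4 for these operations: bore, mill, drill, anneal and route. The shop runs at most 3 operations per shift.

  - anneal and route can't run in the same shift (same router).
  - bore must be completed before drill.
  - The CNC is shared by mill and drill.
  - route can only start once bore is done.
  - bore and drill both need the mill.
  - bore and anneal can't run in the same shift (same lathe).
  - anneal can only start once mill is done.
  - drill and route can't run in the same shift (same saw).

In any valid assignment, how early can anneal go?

Precedence pushes anneal to at least shift 2.
anneal at shift 2 is achievable: drill in shift 2, bore in shift 1, route in shift 3, anneal in shift 2, mill in shift 1.

shift 2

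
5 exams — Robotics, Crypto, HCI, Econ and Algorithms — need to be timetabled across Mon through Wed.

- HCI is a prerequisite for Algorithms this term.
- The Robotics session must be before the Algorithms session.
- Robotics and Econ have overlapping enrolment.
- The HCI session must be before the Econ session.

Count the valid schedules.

Splitting on Robotics: it can be Mon (15), Tue (6). Listing each branch's schedules as (Crypto, HCI, Econ, Algorithms):
Robotics=Mon: (Mon,Mon,Tue,Tue) (Mon,Mon,Tue,Wed) (Mon,Mon,Wed,Tue) (Mon,Mon,Wed,Wed) (Mon,Tue,Wed,Wed) (Tue,Mon,Tue,Tue) (Tue,Mon,Tue,Wed) (Tue,Mon,Wed,Tue) (Tue,Mon,Wed,Wed) (Tue,Tue,Wed,Wed) (Wed,Mon,Tue,Tue) (Wed,Mon,Tue,Wed) (Wed,Mon,Wed,Tue) (Wed,Mon,Wed,Wed) (Wed,Tue,Wed,Wed) — 15.
Robotics=Tue: (Mon,Mon,Wed,Wed) (Mon,Tue,Wed,Wed) (Tue,Mon,Wed,Wed) (Tue,Tue,Wed,Wed) (Wed,Mon,Wed,Wed) (Wed,Tue,Wed,Wed) — 6.
Summing: 15 + 6 = 21.

21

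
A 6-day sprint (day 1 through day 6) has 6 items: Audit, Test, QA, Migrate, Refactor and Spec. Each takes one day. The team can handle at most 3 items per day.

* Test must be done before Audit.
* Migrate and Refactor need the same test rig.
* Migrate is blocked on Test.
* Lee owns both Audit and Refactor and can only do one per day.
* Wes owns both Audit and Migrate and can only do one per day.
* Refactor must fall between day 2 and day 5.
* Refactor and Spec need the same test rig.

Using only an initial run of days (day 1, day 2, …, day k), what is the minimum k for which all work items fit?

The precedence chain requires at least 2 distinct days.
With at most 3 per day and 6 work items, at least 2 days are needed.
Those bounds only give 2; check 3 days directly (anything shorter is at least as hard).
Could 3 days be enough, i.e. nothing placed later than day 3? No: Refactor's window within 3 days is {day 2, day 3}; Migrate must come after Test (at day 1 or later) → {day 2, day 3}; Test must come before Migrate (at day 3 or earlier) → {day 1, day 2}; Audit must come after Test (at day 1 or later) → {day 2, day 3}; Audit, Migrate and Refactor must all be in different days (Audit/Migrate can't share; Audit/Refactor can't share; Migrate/Refactor can't share), but they are limited to Audit in {day 2, day 3}, Migrate in {day 2, day 3}, Refactor in {day 2, day 3} — together just 2 days: 3 work items can't fit in 2 distinct days.
So 3 days is not enough.
4 works (last occupied day: day 4): for example Test -> day 1, Audit -> day 3, Migrate -> day 4, Refactor -> day 2, Spec -> day 1, QA -> day 1.

4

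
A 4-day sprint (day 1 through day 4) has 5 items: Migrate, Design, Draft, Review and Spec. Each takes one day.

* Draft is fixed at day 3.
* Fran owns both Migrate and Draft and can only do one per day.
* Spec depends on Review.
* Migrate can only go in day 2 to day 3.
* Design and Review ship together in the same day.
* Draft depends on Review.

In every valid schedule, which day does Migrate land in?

Migrate's window is day 2–day 3.
Draft is fixed at day 3, and Migrate can't share a day with Draft.
So Migrate must be day 2.

day 2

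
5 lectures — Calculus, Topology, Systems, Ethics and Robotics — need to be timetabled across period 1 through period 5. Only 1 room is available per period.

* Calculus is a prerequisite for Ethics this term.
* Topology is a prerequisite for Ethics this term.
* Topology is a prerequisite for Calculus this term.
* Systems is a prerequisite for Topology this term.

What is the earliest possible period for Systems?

Downstream work caps Systems at period 2.
Systems at period 1 is achievable: Systems=period 1; Ethics=period 4; Topology=period 2; Calculus=period 3; Robotics=period 5.

period 1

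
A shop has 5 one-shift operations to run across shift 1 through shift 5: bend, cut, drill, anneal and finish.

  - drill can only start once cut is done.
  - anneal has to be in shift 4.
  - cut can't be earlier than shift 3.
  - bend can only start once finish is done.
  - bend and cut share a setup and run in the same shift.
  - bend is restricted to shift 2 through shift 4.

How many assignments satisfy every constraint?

Splitting on bend: it can be shift 3 (4), shift 4 (3). Listing each branch's schedules as (cut, drill, anneal, finish) by shift number:
bend=shift 3: (3,4,4,1) (3,4,4,2) (3,5,4,1) (3,5,4,2) — 4.
bend=shift 4: (4,5,4,1) (4,5,4,2) (4,5,4,3) — 3.
Summing: 4 + 3 = 7.

7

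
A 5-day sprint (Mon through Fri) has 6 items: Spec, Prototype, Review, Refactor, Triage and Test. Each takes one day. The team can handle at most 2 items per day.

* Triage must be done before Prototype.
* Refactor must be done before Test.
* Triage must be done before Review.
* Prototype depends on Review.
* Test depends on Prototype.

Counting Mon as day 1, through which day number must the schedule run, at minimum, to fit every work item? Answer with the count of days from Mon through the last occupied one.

The precedence chain requires at least 4 distinct days.
With at most 2 per day and 6 work items, at least 3 days are needed.
4 works (last occupied day: Thu): for example Test -> Thu; Triage -> Mon; Prototype -> Wed; Review -> Tue; Refactor -> Mon; Spec -> Tue.

4 days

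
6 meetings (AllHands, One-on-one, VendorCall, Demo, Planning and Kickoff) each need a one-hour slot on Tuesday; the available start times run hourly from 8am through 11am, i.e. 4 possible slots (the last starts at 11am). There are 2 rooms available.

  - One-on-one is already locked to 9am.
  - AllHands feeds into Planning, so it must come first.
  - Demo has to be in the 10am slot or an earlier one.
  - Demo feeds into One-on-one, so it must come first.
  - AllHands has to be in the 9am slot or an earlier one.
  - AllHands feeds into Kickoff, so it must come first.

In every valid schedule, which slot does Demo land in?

8am

Demo's own window allows nothing later than 10am; downstream work caps Demo at 8am.
So Demo is pinned to 8am.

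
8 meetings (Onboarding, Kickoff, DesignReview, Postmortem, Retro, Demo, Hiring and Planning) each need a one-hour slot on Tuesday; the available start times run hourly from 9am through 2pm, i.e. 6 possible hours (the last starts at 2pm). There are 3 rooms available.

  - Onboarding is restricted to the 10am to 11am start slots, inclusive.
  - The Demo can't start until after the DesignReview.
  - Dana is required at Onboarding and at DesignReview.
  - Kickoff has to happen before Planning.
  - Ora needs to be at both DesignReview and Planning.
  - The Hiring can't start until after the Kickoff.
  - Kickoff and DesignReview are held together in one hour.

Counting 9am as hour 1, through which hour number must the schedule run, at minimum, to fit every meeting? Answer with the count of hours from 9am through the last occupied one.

The precedence chain requires at least 2 distinct hours.
With at most 3 per hour and 8 meetings, at least 3 hours are needed.
3 works (last occupied hour: 11am): for example Demo -> 10am; Hiring -> 10am; DesignReview -> 9am; Retro -> 11am; Planning -> 11am; Onboarding -> 10am; Postmortem -> 9am; Kickoff -> 9am.

3 hours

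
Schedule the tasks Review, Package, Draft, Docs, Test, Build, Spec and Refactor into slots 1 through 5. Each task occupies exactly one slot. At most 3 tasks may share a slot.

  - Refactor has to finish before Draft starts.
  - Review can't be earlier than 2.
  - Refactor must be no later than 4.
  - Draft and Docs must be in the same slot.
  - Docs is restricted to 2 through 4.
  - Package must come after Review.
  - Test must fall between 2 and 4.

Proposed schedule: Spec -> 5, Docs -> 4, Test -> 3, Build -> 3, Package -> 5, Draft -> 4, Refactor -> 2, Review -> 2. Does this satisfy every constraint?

Package must come after Review — holds.
Refactor has to finish before Draft starts — holds.
Refactor must be no later than 4 — holds.
Draft and Docs must be in the same slot — holds.
Review can't be earlier than 2 — holds.
At most 3 tasks may share a slot — holds.
Docs is restricted to 2 through 4 — holds.
Test must fall between 2 and 4 — holds.

Yes, all constraints hold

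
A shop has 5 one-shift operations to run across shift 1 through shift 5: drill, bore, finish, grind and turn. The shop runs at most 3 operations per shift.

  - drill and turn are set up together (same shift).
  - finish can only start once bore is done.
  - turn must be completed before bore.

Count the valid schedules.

Splitting on drill: it can be shift 1 (30), shift 2 (15), shift 3 (5). Listing each branch's schedules as (bore, finish, grind, turn) by shift number:
drill=shift 1: (2,3,1,1) (2,3,2,1) (2,3,3,1) (2,3,4,1) (2,3,5,1) (2,4,1,1) (2,4,2,1) (2,4,3,1) (2,4,4,1) (2,4,5,1) (2,5,1,1) (2,5,2,1) (2,5,3,1) (2,5,4,1) (2,5,5,1) (3,4,1,1) (3,4,2,1) (3,4,3,1) (3,4,4,1) (3,4,5,1) (3,5,1,1) (3,5,2,1) (3,5,3,1) (3,5,4,1) (3,5,5,1) (4,5,1,1) (4,5,2,1) (4,5,3,1) (4,5,4,1) (4,5,5,1) — 30.
drill=shift 2: (3,4,1,2) (3,4,2,2) (3,4,3,2) (3,4,4,2) (3,4,5,2) (3,5,1,2) (3,5,2,2) (3,5,3,2) (3,5,4,2) (3,5,5,2) (4,5,1,2) (4,5,2,2) (4,5,3,2) (4,5,4,2) (4,5,5,2) — 15.
drill=shift 3: (4,5,1,3) (4,5,2,3) (4,5,3,3) (4,5,4,3) (4,5,5,3) — 5.
Summing: 30 + 15 + 5 = 50.

50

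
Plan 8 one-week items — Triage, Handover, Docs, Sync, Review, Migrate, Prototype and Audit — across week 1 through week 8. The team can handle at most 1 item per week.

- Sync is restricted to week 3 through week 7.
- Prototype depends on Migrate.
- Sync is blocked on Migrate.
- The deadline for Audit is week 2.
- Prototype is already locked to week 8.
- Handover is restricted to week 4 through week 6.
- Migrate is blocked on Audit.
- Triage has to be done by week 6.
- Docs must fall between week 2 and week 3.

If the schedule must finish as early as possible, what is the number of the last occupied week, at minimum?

week 8

The precedence chain requires at least 3 distinct weeks.
With at most 1 per week and 8 work items, at least 8 weeks are needed.
Prototype can't be placed before week 8, so the schedule must run through at least week 8.
8 works (last occupied week: week 8): for example Docs -> week 2, Sync -> week 5, Triage -> week 6, Review -> week 7, Audit -> week 1, Prototype -> week 8, Migrate -> week 3, Handover -> week 4.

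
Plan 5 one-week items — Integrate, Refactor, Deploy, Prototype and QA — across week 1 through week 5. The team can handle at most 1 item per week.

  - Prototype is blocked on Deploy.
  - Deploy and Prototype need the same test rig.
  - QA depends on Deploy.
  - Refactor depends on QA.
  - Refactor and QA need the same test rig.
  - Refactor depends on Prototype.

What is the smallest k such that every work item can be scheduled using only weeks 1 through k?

5

The precedence chain requires at least 3 distinct weeks.
With at most 1 per week and 5 work items, at least 5 weeks are needed.
5 works (last occupied week: week 5): for example Prototype=week 2; Integrate=week 5; QA=week 3; Refactor=week 4; Deploy=week 1.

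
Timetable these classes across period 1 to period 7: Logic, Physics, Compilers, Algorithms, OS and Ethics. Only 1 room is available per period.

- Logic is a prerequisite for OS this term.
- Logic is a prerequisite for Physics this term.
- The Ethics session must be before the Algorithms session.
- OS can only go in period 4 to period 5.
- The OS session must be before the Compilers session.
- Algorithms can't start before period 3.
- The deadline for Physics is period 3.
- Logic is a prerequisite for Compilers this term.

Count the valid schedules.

45

Splitting on Logic: it can be period 1 (30), period 2 (15). Listing each branch's schedules as (Physics, Compilers, Algorithms, OS, Ethics) by period number:
Logic=period 1: (2,5,6,4,3) (2,5,7,4,3) (2,5,7,4,6) (2,6,4,5,3) (2,6,5,4,3) (2,6,7,4,3) (2,6,7,4,5) (2,6,7,5,3) (2,6,7,5,4) (2,7,4,5,3) (2,7,5,4,3) (2,7,6,4,3) (2,7,6,4,5) (2,7,6,5,3) (2,7,6,5,4) (3,5,6,4,2) (3,5,7,4,2) (3,5,7,4,6) (3,6,4,5,2) (3,6,5,4,2) (3,6,7,4,2) (3,6,7,4,5) (3,6,7,5,2) (3,6,7,5,4) (3,7,4,5,2) (3,7,5,4,2) (3,7,6,4,2) (3,7,6,4,5) (3,7,6,5,2) (3,7,6,5,4) — 30.
Logic=period 2: (3,5,6,4,1) (3,5,7,4,1) (3,5,7,4,6) (3,6,4,5,1) (3,6,5,4,1) (3,6,7,4,1) (3,6,7,4,5) (3,6,7,5,1) (3,6,7,5,4) (3,7,4,5,1) (3,7,5,4,1) (3,7,6,4,1) (3,7,6,4,5) (3,7,6,5,1) (3,7,6,5,4) — 15.
Summing: 30 + 15 = 45.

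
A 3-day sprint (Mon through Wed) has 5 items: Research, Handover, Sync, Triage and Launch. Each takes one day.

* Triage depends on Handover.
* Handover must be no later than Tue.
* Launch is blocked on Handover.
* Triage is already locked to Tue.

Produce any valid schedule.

Sync in Mon; Research in Mon; Triage in Tue; Handover in Mon; Launch in Tue

Checking: Handover(Mon) before Triage(Tue); Handover(Mon) before Launch(Tue); Triage=Tue in [Tue,Tue]; Handover=Mon in [Mon,Tue].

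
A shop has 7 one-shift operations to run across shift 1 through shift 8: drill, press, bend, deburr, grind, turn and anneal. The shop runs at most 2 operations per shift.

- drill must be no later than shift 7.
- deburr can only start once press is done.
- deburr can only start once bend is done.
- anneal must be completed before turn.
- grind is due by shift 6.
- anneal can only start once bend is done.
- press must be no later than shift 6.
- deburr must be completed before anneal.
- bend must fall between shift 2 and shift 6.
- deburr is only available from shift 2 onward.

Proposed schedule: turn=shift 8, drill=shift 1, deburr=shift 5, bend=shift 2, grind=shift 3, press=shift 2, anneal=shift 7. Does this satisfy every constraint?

Yes, all constraints hold

The shop runs at most 2 operations per shift — holds.
grind is due by shift 6 — holds.
anneal must be completed before turn — holds.
bend must fall between shift 2 and shift 6 — holds.
anneal can only start once bend is done — holds.
deburr can only start once bend is done — holds.
drill must be no later than shift 7 — holds.
deburr can only start once press is done — holds.
deburr must be completed before anneal — holds.
press must be no later than shift 6 — holds.
deburr is only available from shift 2 onward — holds.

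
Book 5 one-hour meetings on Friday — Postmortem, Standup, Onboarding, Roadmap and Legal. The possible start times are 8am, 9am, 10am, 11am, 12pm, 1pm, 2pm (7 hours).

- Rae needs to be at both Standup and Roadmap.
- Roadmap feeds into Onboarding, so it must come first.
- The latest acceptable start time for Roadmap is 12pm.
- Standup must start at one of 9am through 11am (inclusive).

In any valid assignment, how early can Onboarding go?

9am

Precedence pushes Onboarding to at least 9am.
Onboarding at 9am is achievable: Standup -> 9am, Onboarding -> 9am, Legal -> 8am, Postmortem -> 8am, Roadmap -> 8am.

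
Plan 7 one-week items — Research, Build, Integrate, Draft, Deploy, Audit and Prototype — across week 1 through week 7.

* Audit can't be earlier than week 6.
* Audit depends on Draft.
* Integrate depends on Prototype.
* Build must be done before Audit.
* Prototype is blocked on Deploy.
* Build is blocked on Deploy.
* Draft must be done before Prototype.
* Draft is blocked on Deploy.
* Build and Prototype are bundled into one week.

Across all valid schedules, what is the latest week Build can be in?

week 6

Build must be in the same week as Prototype, which can't be before week 3, so Build is at least week 3; downstream work caps Build at week 6.
Build at week 6 is achievable: Integrate in week 7; Deploy in week 1; Audit in week 7; Research in week 1; Draft in week 2; Prototype in week 6; Build in week 6.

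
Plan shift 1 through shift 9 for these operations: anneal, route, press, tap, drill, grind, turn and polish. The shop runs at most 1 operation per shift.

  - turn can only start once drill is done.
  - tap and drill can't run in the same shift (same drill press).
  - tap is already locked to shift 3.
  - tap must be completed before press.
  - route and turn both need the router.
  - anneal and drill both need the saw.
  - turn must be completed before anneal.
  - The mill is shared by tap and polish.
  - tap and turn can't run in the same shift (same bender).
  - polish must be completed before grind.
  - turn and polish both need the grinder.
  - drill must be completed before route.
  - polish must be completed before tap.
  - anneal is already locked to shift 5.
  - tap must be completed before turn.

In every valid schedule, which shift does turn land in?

tap is fixed at shift 3 and must come before turn, so turn is at least shift 4.
anneal is fixed at shift 5 and must come after turn, so turn is at most shift 4.
So turn must be shift 4.

shift 4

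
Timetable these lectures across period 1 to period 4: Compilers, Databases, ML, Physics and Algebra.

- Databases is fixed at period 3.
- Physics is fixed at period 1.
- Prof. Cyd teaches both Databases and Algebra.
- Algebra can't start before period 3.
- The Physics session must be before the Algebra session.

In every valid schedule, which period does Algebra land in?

Algebra's window is period 3–period 4.
Databases is fixed at period 3, and Algebra can't share a period with Databases.
So Algebra must be period 4.

period 4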